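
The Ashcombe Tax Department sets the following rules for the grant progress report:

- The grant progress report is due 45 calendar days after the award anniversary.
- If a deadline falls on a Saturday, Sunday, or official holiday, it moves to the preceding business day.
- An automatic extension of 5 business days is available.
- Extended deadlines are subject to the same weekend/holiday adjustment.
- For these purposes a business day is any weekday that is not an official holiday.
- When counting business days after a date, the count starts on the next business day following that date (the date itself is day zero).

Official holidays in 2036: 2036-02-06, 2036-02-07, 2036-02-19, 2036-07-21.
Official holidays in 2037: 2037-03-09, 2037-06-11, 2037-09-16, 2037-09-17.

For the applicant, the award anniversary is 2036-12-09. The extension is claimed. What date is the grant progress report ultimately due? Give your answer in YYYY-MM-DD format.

45 calendar days after 2036-12-09 is 2037-01-23.
Since 2037-01-23 is a Friday and not a holiday, the date is unchanged.
Applying the 5-business-day extension: 5 business days after 2037-01-23 is 2037-01-30.
2037-01-30 (Friday) is already a business day.
Final deadline: 2037-01-30.

2037-01-30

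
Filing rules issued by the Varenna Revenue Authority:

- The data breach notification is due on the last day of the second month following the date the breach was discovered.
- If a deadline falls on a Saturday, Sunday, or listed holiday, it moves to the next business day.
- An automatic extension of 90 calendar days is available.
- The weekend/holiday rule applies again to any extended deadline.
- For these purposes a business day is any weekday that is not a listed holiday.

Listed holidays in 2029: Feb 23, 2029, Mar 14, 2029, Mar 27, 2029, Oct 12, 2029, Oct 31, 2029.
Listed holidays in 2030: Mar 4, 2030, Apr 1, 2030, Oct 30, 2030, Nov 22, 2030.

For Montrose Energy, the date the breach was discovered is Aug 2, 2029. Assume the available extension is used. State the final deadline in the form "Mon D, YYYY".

Jan 30, 2030

The second month after Aug 2, 2029 is October 2029, whose last day is Oct 31, 2029.
Because Oct 31, 2029 is a listed holiday, the deadline becomes Nov 1, 2029 (Thursday).
The 90-calendar-day extension moves the deadline from Nov 1, 2029 to Jan 30, 2030.
Jan 30, 2030 falls on a Wednesday, which is a business day, so no adjustment is needed.
The final due date is Jan 30, 2030.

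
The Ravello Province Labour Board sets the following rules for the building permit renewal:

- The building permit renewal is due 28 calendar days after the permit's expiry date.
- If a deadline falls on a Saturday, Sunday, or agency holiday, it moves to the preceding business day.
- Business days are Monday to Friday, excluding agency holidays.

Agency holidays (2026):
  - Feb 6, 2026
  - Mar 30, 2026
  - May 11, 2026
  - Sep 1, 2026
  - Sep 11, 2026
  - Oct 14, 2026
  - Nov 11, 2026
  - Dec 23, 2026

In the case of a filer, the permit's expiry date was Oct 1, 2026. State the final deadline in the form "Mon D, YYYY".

From Oct 1, 2026, 28 calendar days later is Oct 29, 2026.
Oct 29, 2026 (Thursday) is already a business day.
Deadline: Oct 29, 2026.

Oct 29, 2026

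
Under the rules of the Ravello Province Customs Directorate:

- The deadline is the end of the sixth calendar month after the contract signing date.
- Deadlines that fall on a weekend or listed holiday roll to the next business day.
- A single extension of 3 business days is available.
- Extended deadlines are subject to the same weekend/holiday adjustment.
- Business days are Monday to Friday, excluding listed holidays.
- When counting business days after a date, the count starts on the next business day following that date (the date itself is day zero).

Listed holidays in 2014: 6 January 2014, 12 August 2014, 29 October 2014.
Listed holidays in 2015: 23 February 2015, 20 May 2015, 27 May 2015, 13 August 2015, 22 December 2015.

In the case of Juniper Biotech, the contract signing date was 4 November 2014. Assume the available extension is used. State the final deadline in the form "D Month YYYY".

The sixth month after 4 November 2014 is May 2015, whose last day is 31 May 2015.
31 May 2015 is a Sunday, so it moves to the next business day, 1 June 2015 (Monday).
Applying the 3-business-day extension: 3 business days after 1 June 2015 is 4 June 2015.
4 June 2015 is a Thursday and not a listed holiday, so it stands.
The final due date is 4 June 2015.

4 June 2015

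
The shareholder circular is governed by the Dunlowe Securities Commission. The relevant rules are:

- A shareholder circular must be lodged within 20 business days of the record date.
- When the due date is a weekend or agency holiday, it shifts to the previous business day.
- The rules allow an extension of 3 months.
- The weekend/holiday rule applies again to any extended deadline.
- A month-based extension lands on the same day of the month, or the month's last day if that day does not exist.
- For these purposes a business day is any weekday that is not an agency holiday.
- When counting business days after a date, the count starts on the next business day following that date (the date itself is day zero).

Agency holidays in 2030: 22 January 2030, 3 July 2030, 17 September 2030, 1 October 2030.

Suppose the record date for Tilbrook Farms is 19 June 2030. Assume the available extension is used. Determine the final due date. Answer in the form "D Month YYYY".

20 business days after 19 June 2030, excluding weekends and holidays, is 18 July 2030.
Since 18 July 2030 is a Thursday and not a holiday, the date is unchanged.
Add 3 months to 18 July 2030: 18 October 2030.
Since 18 October 2030 is a Friday and not a holiday, the date is unchanged.
The final due date is 18 October 2030.

18 October 2030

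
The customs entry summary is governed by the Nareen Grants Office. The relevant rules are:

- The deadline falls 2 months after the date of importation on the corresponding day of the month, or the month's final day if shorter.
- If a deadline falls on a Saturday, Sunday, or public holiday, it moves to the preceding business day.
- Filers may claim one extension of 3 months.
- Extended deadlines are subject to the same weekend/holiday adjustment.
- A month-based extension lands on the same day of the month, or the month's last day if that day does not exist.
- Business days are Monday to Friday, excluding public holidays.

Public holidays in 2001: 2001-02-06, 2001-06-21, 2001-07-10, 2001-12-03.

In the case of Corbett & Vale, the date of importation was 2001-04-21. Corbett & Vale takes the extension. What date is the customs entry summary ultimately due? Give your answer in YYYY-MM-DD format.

2 months from 2001-04-21 is 2001-06-21.
Because 2001-06-21 is a listed holiday, the deadline becomes 2001-06-20 (Wednesday).
Applying the 3 months extension: 3 months after 2001-06-20 is 2001-09-20.
2001-09-20 (Thursday) is already a business day.
Deadline: 2001-09-20.

2001-09-20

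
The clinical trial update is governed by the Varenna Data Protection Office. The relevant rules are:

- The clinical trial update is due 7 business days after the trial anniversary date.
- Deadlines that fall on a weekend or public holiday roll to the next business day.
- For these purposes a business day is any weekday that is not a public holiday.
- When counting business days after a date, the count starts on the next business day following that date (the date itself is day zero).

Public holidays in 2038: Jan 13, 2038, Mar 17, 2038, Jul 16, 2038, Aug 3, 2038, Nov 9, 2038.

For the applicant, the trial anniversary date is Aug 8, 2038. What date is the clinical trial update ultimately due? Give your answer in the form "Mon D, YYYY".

Starting the day after Aug 8, 2038 and counting 7 business days lands on Aug 17, 2038.
Aug 17, 2038 (Tuesday) is already a business day.
Final deadline: Aug 17, 2038.

Aug 17, 2038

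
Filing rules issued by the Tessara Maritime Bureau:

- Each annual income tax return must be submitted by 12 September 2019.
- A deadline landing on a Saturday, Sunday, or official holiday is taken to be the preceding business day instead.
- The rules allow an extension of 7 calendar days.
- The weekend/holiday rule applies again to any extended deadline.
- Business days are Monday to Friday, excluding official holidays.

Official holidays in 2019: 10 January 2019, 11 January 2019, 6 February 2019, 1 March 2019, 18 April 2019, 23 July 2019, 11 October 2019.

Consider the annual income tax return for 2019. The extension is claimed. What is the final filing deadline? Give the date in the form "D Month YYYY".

Start from the fixed due date, 12 September 2019.
12 September 2019 is a Thursday and not a listed holiday, so it stands.
Applying the 7-calendar-day extension: 12 September 2019 + 7 days = 19 September 2019.
Since 19 September 2019 is a Thursday and not a holiday, the date is unchanged.
The final due date is 19 September 2019.

19 September 2019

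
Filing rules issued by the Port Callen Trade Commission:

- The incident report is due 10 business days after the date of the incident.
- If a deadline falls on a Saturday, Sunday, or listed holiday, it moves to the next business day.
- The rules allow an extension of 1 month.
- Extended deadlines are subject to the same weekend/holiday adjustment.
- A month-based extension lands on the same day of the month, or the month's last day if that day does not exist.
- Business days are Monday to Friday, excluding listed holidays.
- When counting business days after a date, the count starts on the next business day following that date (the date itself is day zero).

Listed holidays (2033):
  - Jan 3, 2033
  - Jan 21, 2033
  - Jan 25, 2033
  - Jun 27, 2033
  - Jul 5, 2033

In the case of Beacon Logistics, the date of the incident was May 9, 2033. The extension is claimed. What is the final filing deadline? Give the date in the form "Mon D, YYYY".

Counting 10 business days after May 9, 2033 (skipping weekends and listed holidays) reaches May 23, 2033.
May 23, 2033 is a Monday and not a listed holiday, so it stands.
The 1 month extension carries May 23, 2033 to Jun 23, 2033.
Since Jun 23, 2033 is a Thursday and not a holiday, the date is unchanged.
The final due date is Jun 23, 2033.

Jun 23, 2033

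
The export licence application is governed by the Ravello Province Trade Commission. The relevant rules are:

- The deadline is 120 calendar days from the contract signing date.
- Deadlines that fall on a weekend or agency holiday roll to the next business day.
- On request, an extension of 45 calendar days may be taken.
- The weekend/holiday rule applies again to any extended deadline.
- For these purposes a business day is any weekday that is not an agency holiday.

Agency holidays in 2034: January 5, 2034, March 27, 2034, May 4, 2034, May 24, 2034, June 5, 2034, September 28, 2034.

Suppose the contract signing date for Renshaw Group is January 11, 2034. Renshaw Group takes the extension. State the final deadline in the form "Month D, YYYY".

June 26, 2034

Adding 120 calendar days to January 11, 2034 gives May 11, 2034.
Since May 11, 2034 is a Thursday and not a holiday, the date is unchanged.
Add the 45 calendar-day extension to May 11, 2034: June 25, 2034.
June 25, 2034 is a Sunday; the next business day is June 26, 2034 (Monday).
So the filing is due June 26, 2034.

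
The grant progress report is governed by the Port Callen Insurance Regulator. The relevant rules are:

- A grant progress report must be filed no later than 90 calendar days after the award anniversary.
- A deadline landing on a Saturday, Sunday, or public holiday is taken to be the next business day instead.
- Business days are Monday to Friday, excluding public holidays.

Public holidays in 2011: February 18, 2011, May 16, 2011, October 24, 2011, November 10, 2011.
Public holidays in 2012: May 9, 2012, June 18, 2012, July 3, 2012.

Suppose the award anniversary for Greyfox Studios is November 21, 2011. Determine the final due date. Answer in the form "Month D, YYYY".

90 calendar days after November 21, 2011 is February 19, 2012.
February 19, 2012 falls on a Sunday. Rolling to the next business day gives February 20, 2012, a Monday.
Deadline: February 20, 2012.

February 20, 2012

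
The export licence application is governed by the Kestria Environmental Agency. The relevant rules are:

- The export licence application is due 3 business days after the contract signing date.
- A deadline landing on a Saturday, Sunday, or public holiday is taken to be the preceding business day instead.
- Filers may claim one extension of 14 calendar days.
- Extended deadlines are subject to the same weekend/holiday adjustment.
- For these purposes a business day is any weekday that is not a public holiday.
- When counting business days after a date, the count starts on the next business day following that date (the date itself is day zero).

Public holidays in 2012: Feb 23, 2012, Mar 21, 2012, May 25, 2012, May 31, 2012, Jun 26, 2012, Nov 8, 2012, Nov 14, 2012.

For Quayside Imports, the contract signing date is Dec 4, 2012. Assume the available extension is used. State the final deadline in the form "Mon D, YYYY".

Dec 21, 2012

Counting 3 business days after Dec 4, 2012 (skipping weekends and listed holidays) reaches Dec 7, 2012.
Dec 7, 2012 falls on a Friday, which is a business day, so no adjustment is needed.
The 14-calendar-day extension moves the deadline from Dec 7, 2012 to Dec 21, 2012.
Since Dec 21, 2012 is a Friday and not a holiday, the date is unchanged.
Final deadline: Dec 21, 2012.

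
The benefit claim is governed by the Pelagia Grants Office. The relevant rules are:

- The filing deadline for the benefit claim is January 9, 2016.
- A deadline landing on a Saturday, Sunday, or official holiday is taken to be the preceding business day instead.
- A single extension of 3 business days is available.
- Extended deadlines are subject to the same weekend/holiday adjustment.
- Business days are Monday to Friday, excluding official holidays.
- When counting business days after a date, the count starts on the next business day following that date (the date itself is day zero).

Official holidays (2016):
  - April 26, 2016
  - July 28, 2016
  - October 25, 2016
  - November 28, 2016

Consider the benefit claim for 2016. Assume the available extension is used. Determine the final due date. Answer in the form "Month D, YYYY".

January 13, 2016

The statutory due date is January 9, 2016.
January 9, 2016 falls on a Saturday. Rolling to the preceding business day gives January 8, 2016, a Friday.
The 3-business-day extension runs from January 8, 2016 to January 13, 2016.
January 13, 2016 falls on a Wednesday, which is a business day, so no adjustment is needed.
So the filing is due January 13, 2016.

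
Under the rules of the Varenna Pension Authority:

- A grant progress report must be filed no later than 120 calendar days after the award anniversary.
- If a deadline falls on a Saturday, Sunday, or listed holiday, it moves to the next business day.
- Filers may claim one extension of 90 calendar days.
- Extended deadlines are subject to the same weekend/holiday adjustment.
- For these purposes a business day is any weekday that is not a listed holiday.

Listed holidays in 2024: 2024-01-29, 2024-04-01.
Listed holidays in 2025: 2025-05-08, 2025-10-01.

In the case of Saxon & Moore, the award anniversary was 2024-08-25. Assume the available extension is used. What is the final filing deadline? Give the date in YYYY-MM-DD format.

Trigger date 2024-08-25 + 120 calendar days = 2024-12-23.
2024-12-23 (Monday) is already a business day.
The 90-calendar-day extension moves the deadline from 2024-12-23 to 2025-03-23.
Because 2025-03-23 is a Sunday, the deadline becomes 2025-03-24 (Monday).
So the filing is due 2025-03-24.

2025-03-24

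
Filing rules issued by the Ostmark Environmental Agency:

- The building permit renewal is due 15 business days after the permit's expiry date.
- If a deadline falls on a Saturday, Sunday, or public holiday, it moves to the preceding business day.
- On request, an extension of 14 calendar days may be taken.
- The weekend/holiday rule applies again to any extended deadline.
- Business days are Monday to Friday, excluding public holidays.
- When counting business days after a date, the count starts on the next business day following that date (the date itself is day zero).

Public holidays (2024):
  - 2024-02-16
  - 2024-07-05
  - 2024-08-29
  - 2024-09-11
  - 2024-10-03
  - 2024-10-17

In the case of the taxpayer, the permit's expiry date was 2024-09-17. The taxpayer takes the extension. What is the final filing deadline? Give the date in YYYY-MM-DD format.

2024-10-23

Counting 15 business days after 2024-09-17 (skipping weekends and listed holidays) reaches 2024-10-09.
2024-10-09 falls on a Wednesday, which is a business day, so no adjustment is needed.
Applying the 14-calendar-day extension: 2024-10-09 + 14 days = 2024-10-23.
2024-10-23 falls on a Wednesday, which is a business day, so no adjustment is needed.
Final deadline: 2024-10-23.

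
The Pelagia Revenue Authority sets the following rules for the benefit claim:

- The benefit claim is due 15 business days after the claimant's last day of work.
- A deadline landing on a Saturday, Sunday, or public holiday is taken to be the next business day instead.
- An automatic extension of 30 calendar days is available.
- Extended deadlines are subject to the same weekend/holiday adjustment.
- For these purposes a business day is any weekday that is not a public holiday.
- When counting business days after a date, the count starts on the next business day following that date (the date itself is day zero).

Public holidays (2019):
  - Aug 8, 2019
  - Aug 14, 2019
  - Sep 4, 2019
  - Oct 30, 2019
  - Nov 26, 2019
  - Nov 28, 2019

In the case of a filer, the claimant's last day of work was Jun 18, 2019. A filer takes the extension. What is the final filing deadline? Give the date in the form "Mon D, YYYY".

Starting the day after Jun 18, 2019 and counting 15 business days lands on Jul 9, 2019.
Jul 9, 2019 falls on a Tuesday, which is a business day, so no adjustment is needed.
With the 30-day extension, Jul 9, 2019 becomes Aug 8, 2019.
Aug 8, 2019 falls on a listed holiday. Rolling to the next business day gives Aug 9, 2019, a Friday.
The final due date is Aug 9, 2019.

Aug 9, 2019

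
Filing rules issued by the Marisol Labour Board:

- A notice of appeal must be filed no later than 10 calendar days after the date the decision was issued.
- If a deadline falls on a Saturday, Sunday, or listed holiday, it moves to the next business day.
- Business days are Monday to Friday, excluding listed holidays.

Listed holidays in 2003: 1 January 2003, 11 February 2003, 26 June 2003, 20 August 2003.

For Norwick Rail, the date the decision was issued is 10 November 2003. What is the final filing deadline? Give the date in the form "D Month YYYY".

20 November 2003

From 10 November 2003, 10 calendar days later is 20 November 2003.
20 November 2003 falls on a Thursday, which is a business day, so no adjustment is needed.
So the filing is due 20 November 2003.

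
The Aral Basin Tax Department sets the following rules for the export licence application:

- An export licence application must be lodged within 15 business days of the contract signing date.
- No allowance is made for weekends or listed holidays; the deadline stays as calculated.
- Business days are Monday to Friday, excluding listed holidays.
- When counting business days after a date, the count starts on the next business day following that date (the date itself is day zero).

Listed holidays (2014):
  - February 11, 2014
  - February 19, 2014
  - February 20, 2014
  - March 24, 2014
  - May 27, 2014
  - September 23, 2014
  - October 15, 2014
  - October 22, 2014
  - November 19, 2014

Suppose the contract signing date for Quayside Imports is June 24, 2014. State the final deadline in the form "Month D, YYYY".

15 business days after June 24, 2014, excluding weekends and holidays, is July 15, 2014.
July 15, 2014 is a Tuesday; no weekend or holiday adjustment applies.
Final deadline: July 15, 2014.

July 15, 2014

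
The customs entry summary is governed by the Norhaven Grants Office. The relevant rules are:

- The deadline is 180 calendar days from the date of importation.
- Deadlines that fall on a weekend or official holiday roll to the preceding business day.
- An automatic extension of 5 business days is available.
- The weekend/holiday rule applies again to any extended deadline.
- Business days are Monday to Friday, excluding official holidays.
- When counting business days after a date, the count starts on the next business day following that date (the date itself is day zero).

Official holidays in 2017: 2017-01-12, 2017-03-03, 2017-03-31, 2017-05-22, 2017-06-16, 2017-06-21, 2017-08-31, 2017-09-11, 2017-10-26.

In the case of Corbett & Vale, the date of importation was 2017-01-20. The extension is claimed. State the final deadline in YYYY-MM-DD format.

180 calendar days after 2017-01-20 is 2017-07-19.
Since 2017-07-19 is a Wednesday and not a holiday, the date is unchanged.
Applying the 5-business-day extension: 5 business days after 2017-07-19 is 2017-07-26.
2017-07-26 (Wednesday) is already a business day.
So the filing is due 2017-07-26.

2017-07-26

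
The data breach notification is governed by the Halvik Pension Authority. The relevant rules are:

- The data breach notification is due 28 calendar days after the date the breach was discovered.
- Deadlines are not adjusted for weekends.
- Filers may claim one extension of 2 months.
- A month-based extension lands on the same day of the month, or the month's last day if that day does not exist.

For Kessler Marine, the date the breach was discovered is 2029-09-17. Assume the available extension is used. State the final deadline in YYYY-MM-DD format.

Adding 28 calendar days to 2029-09-17 gives 2029-10-15.
2029-10-15 is a Monday; no weekend or holiday adjustment applies.
Add 2 months to 2029-10-15: 2029-12-15.
No adjustment is made for weekends or holidays, so 2029-12-15 stands.
So the filing is due 2029-12-15.

2029-12-15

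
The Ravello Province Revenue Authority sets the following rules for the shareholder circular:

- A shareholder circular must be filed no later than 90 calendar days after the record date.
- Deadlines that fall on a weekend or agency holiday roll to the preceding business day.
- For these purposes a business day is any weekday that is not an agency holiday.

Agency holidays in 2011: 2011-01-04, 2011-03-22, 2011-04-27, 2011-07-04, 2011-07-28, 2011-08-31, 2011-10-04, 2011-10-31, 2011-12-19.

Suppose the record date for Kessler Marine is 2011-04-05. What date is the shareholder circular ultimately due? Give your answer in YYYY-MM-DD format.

Adding 90 calendar days to 2011-04-05 gives 2011-07-04.
Because 2011-07-04 is a listed holiday, the deadline becomes 2011-07-01 (Friday).
The final due date is 2011-07-01.

2011-07-01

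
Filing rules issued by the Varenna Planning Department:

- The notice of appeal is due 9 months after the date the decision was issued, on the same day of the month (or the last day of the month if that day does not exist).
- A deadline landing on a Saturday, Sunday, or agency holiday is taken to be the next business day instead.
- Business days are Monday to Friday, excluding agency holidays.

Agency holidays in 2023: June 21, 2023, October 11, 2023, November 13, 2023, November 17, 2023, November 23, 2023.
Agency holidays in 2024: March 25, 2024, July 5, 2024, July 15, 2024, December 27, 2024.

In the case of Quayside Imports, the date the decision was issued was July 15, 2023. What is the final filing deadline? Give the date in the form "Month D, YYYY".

9 months from July 15, 2023 is April 15, 2024.
April 15, 2024 (Monday) is already a business day.
So the filing is due April 15, 2024.

April 15, 2024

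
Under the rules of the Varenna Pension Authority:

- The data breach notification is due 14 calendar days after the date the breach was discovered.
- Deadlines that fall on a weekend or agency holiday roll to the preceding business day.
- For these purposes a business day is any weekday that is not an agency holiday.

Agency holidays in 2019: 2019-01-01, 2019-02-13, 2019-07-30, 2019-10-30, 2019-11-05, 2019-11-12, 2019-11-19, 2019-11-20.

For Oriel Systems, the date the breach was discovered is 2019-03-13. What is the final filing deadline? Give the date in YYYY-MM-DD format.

2019-03-27

14 calendar days after 2019-03-13 is 2019-03-27.
2019-03-27 falls on a Wednesday, which is a business day, so no adjustment is needed.
So the filing is due 2019-03-27.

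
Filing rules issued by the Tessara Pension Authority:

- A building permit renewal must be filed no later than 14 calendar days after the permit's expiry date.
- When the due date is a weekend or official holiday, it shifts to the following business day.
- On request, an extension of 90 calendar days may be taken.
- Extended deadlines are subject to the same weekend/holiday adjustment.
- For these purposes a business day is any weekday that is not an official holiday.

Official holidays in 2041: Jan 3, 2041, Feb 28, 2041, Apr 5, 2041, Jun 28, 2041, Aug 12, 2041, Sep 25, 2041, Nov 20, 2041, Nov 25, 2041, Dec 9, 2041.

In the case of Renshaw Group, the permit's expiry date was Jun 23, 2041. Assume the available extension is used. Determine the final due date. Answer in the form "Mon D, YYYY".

Oct 7, 2041

Trigger date Jun 23, 2041 + 14 calendar days = Jul 7, 2041.
Jul 7, 2041 falls on a Sunday. Rolling to the next business day gives Jul 8, 2041, a Monday.
With the 90-day extension, Jul 8, 2041 becomes Oct 6, 2041.
Because Oct 6, 2041 is a Sunday, the deadline becomes Oct 7, 2041 (Monday).
Final deadline: Oct 7, 2041.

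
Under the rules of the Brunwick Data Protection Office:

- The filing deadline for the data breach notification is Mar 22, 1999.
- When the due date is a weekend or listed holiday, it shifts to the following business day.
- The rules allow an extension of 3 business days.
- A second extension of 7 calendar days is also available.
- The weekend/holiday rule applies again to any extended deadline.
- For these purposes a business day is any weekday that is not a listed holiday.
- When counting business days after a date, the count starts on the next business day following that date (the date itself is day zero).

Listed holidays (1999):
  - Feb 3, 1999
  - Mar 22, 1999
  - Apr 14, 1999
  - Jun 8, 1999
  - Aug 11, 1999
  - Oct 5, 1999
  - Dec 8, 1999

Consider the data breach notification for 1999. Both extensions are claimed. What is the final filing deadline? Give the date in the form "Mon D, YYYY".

Start from the fixed due date, Mar 22, 1999.
Mar 22, 1999 is a listed holiday; the next business day is Mar 23, 1999 (Tuesday).
The 3-business-day extension runs from Mar 23, 1999 to Mar 26, 1999.
Mar 26, 1999 is a Friday and not a listed holiday, so it stands.
The 7-calendar-day extension moves the deadline from Mar 26, 1999 to Apr 2, 1999.
Since Apr 2, 1999 is a Friday and not a holiday, the date is unchanged.
Final deadline: Apr 2, 1999.

Apr 2, 1999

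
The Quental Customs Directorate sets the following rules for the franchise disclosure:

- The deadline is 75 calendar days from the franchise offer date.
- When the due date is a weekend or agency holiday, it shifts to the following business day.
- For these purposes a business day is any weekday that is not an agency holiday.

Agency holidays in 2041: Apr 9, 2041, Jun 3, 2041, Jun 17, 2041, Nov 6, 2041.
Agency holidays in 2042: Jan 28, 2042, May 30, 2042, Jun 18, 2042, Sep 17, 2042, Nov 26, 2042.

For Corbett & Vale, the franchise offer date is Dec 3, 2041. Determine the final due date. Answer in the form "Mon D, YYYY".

Adding 75 calendar days to Dec 3, 2041 gives Feb 16, 2042.
Feb 16, 2042 is a Sunday, so it moves to the next business day, Feb 17, 2042 (Monday).
Final deadline: Feb 17, 2042.

Feb 17, 2042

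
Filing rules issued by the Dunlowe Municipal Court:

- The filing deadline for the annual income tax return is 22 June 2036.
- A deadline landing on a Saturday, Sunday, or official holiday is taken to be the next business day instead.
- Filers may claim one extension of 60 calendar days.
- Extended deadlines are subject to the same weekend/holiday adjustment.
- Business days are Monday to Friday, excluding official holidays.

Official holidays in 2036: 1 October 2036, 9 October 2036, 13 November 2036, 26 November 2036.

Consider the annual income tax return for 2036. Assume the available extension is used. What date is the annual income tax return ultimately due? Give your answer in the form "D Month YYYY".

The statutory due date is 22 June 2036.
22 June 2036 is a Sunday, so it moves to the next business day, 23 June 2036 (Monday).
The 60-calendar-day extension moves the deadline from 23 June 2036 to 22 August 2036.
22 August 2036 (Friday) is already a business day.
The final due date is 22 August 2036.

22 August 2036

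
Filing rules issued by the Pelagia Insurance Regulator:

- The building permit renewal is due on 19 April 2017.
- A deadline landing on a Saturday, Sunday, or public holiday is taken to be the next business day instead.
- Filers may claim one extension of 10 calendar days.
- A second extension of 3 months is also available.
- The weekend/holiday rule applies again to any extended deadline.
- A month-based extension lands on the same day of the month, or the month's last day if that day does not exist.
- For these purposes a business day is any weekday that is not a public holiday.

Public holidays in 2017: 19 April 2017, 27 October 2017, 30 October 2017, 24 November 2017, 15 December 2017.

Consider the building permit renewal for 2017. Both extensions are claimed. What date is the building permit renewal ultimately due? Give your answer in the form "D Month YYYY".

1 August 2017

Start from the fixed due date, 19 April 2017.
19 April 2017 falls on a listed holiday. Rolling to the next business day gives 20 April 2017, a Thursday.
With the 10-day extension, 20 April 2017 becomes 30 April 2017.
30 April 2017 is a Sunday, so it moves to the next business day, 1 May 2017 (Monday).
Applying the 3 months extension: 3 months after 1 May 2017 is 1 August 2017.
1 August 2017 is a Tuesday and not a listed holiday, so it stands.
Deadline: 1 August 2017.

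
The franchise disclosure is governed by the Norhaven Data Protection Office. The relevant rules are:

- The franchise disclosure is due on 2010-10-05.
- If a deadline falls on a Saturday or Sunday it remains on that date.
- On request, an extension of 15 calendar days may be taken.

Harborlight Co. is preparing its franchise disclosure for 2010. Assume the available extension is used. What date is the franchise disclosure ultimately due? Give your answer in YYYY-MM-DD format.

Start from the fixed due date, 2010-10-05.
No adjustment is made for weekends or holidays, so 2010-10-05 stands.
With the 15-day extension, 2010-10-05 becomes 2010-10-20.
No adjustment is made for weekends or holidays, so 2010-10-20 stands.
So the filing is due 2010-10-20.

2010-10-20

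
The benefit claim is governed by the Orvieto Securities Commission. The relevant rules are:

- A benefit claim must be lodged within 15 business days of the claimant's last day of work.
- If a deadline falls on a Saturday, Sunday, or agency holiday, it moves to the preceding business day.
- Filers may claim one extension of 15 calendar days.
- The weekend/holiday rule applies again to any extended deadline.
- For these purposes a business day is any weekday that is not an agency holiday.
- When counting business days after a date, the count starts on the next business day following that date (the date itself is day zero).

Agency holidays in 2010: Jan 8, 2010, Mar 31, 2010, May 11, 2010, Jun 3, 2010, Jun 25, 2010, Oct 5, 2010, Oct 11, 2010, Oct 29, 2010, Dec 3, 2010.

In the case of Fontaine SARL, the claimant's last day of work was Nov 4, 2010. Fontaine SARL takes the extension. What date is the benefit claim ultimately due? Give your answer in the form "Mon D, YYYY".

15 business days after Nov 4, 2010, excluding weekends and holidays, is Nov 25, 2010.
Nov 25, 2010 falls on a Thursday, which is a business day, so no adjustment is needed.
Applying the 15-calendar-day extension: Nov 25, 2010 + 15 days = Dec 10, 2010.
Dec 10, 2010 (Friday) is already a business day.
The final due date is Dec 10, 2010.

Dec 10, 2010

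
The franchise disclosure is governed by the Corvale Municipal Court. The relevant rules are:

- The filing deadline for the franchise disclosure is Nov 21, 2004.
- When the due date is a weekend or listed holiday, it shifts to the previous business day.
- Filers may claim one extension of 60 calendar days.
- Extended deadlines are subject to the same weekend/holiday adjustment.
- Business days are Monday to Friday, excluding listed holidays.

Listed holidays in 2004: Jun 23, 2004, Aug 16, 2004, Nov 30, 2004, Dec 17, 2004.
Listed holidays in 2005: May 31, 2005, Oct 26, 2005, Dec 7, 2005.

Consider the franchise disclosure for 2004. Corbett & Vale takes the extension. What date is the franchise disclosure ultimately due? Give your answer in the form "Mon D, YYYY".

Jan 18, 2005

The stated deadline is Nov 21, 2004.
Nov 21, 2004 is a Sunday, so it moves to the preceding business day, Nov 19, 2004 (Friday).
With the 60-day extension, Nov 19, 2004 becomes Jan 18, 2005.
Jan 18, 2005 falls on a Tuesday, which is a business day, so no adjustment is needed.
Final deadline: Jan 18, 2005.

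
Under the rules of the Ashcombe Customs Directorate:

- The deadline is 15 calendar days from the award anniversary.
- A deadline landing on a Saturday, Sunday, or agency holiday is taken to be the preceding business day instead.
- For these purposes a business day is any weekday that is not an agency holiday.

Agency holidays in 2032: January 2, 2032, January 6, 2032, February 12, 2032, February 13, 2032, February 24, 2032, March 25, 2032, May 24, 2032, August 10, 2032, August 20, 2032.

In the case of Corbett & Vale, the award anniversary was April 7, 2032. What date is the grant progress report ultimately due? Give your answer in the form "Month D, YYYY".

Adding 15 calendar days to April 7, 2032 gives April 22, 2032.
April 22, 2032 is a Thursday and not a listed holiday, so it stands.
Deadline: April 22, 2032.

April 22, 2032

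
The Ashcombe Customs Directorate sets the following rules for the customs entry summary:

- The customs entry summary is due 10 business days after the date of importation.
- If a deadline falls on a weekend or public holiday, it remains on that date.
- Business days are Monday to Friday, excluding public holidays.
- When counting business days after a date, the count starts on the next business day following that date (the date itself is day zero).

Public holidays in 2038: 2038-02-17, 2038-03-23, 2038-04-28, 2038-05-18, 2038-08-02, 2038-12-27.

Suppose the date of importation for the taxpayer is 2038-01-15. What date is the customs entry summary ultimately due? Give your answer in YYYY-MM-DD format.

Starting the day after 2038-01-15 and counting 10 business days lands on 2038-01-29.
2038-01-29 is a Friday; no weekend or holiday adjustment applies.
Deadline: 2038-01-29.

2038-01-29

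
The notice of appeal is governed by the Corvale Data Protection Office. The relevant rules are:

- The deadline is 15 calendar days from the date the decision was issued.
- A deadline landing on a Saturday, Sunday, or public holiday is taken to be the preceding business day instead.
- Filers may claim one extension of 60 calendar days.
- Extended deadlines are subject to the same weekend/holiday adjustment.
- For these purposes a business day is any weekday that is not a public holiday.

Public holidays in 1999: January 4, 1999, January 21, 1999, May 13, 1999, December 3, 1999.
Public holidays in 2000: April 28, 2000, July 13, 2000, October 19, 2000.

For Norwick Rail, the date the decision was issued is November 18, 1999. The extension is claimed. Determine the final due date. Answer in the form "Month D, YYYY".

January 31, 2000

From November 18, 1999, 15 calendar days later is December 3, 1999.
December 3, 1999 falls on a listed holiday. Rolling to the preceding business day gives December 2, 1999, a Thursday.
The 60-calendar-day extension moves the deadline from December 2, 1999 to January 31, 2000.
January 31, 2000 (Monday) is already a business day.
Deadline: January 31, 2000.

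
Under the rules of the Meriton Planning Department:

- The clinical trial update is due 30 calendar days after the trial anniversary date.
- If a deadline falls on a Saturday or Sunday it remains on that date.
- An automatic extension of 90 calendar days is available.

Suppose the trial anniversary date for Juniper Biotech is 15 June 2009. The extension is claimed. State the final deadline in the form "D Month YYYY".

13 October 2009

Trigger date 15 June 2009 + 30 calendar days = 15 July 2009.
15 July 2009 falls on a Wednesday. The rules make no weekend/holiday allowance, so it remains 15 July 2009.
Add the 90 calendar-day extension to 15 July 2009: 13 October 2009.
13 October 2009 is a Tuesday; no weekend or holiday adjustment applies.
Deadline: 13 October 2009.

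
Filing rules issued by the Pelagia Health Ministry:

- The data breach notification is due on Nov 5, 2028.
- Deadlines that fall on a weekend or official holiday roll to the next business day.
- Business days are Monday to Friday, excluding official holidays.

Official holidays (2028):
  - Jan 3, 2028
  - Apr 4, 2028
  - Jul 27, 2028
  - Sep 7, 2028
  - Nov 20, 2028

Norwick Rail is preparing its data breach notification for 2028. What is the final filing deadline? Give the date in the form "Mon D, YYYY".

Nov 6, 2028

Start from the fixed due date, Nov 5, 2028.
Nov 5, 2028 is a Sunday, so it moves to the next business day, Nov 6, 2028 (Monday).
Deadline: Nov 6, 2028.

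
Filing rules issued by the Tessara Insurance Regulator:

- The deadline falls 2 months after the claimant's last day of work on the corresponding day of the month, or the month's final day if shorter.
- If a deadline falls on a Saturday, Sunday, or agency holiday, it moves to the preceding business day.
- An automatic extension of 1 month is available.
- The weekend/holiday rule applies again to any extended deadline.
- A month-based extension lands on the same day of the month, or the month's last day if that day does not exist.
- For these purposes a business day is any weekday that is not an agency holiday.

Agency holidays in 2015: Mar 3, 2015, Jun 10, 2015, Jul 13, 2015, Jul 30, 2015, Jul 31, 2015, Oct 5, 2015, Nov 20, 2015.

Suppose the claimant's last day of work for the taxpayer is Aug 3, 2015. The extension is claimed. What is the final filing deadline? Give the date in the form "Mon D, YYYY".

Nov 2, 2015

2 months after Aug 3, 2015, on the same day of the month, is Oct 3, 2015.
Oct 3, 2015 is a Saturday; the preceding business day is Oct 2, 2015 (Friday).
Applying the 1 month extension: 1 month after Oct 2, 2015 is Nov 2, 2015.
Since Nov 2, 2015 is a Monday and not a holiday, the date is unchanged.
The final due date is Nov 2, 2015.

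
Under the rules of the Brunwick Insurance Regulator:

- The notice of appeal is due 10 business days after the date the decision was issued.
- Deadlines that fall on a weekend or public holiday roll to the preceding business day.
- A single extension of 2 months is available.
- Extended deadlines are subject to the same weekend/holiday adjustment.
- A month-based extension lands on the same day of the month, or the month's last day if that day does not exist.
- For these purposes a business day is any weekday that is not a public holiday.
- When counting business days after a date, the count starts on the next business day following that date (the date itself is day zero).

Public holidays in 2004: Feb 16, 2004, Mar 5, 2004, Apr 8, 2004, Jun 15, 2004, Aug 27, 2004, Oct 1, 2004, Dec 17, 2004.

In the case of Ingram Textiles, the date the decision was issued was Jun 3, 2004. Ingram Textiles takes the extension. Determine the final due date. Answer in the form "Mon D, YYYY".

10 business days after Jun 3, 2004, excluding weekends and holidays, is Jun 18, 2004.
Jun 18, 2004 falls on a Friday, which is a business day, so no adjustment is needed.
Add 2 months to Jun 18, 2004: Aug 18, 2004.
Aug 18, 2004 falls on a Wednesday, which is a business day, so no adjustment is needed.
Final deadline: Aug 18, 2004.

Aug 18, 2004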